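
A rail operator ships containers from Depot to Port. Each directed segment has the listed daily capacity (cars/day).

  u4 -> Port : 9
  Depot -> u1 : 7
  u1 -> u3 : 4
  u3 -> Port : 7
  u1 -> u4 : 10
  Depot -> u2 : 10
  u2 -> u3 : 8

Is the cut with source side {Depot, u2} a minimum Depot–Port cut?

No — its capacity is 15, but the minimum cut has capacity 14.

Given cut capacity: 7 + 8 = 15.
Augment Depot→u1→u3→Port: bottleneck 4, flow now 4.
Augment Depot→u1→u4→Port: bottleneck 3, flow now 7.
Augment Depot→u2→u3→Port: bottleneck 3, flow now 10.
Augment Depot→u2→u3→u1→u4→Port: bottleneck 4, flow now 14. (uses reverse residual edge)
No augmenting path remains; maximum flow = 14.
In the residual graph, reachable from Depot: {Depot, u2, u3}.
Min-cut edges: Depot→u1 (7), u3→Port (7); capacity 7 + 7 = 14.
Cut capacity 15 exceeds the max flow 14, so it is not minimum.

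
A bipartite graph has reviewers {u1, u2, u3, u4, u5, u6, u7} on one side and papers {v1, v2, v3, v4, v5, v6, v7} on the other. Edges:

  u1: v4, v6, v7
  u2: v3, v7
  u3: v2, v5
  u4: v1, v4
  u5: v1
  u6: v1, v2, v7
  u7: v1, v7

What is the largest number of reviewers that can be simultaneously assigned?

7

Unit-capacity flow: source→left, listed edges, right→sink; max matching = max flow.
Augmenting path u1→v4 (+1); matched 1.
Augmenting path u2→v3 (+1); matched 2.
Augmenting path u3→v2 (+1); matched 3.
Augmenting path u4→v1 (+1); matched 4.
Augmenting path u6→v7 (+1); matched 5.
Augmenting path u5→v1→u4→v4→u1→v6 (+1); matched 6.
Augmenting path u7→v7→u6→v2→u3→v5 (+1); matched 7.
No augmenting path remains; maximum matching = 7.
König certificate: {u1, u2, u3, u4, u5, u6, u7} is a vertex cover of size 7 (every listed pair touches it), so no matching can be larger.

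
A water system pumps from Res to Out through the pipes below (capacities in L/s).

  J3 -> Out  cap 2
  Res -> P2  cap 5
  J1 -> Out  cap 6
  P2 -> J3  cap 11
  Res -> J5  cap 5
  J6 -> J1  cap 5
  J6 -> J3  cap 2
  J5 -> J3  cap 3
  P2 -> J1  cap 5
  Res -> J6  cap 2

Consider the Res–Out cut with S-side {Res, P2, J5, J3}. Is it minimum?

Given cut capacity: 2 + 5 + 2 = 9.
Augment Res→J6→J3→Out: bottleneck 2, flow now 2.
Augment Res→P2→J1→Out: bottleneck 5, flow now 7.
Augment Res→J5→J3→J6→J1→Out: bottleneck 1, flow now 8. (uses reverse residual edge)
No augmenting path remains; maximum flow = 8.
In the residual graph, reachable from Res: {Res, J6, P2, J5, J3, J1}.
Min-cut edges: J3→Out (2), J1→Out (6); capacity 2 + 6 = 8.
Cut capacity 9 exceeds the max flow 8, so it is not minimum.

No — its capacity is 9, but the minimum cut has capacity 8.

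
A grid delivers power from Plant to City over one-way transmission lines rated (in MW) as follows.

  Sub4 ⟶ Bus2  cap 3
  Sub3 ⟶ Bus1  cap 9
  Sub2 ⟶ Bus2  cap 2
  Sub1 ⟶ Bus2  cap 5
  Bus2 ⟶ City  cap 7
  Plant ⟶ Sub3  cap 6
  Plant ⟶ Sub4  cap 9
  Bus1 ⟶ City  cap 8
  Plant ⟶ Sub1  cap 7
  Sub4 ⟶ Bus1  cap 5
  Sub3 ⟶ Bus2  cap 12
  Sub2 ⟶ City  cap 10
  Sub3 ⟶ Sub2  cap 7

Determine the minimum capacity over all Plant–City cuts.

18

Augment Plant→Sub1→Bus2→City: bottleneck 5, flow now 5.
Augment Plant→Sub4→Bus2→City: bottleneck 2, flow now 7.
Augment Plant→Sub4→Bus1→City: bottleneck 5, flow now 12.
Augment Plant→Sub3→Sub2→City: bottleneck 6, flow now 18.
No augmenting path remains; maximum flow = 18.
By max-flow min-cut, the minimum cut capacity equals the max flow.
In the residual graph, reachable from Plant: {Plant, Sub1, Sub4, Bus2}.
Min-cut edges: Plant→Sub3 (6), Sub4→Bus1 (5), Bus2→City (7); capacity 6 + 5 + 7 = 18.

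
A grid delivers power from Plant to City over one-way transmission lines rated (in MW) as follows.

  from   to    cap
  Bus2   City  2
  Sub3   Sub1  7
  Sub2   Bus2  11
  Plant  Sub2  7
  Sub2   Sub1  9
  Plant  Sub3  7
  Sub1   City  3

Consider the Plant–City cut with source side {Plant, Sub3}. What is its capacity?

14

Edges leaving {Plant, Sub3}: Plant→Sub2 (7), Sub3→Sub1 (7).
Cut capacity = 7 + 7 = 14.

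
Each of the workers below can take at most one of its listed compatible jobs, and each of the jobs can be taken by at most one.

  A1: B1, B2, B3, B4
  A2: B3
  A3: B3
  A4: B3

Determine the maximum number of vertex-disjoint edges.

2

Unit-capacity flow: source→left, listed edges, right→sink; max matching = max flow.
Augmenting path A1→B1 (+1); matched 1.
Augmenting path A2→B3 (+1); matched 2.
No augmenting path remains; maximum matching = 2.
König certificate: {A1, B3} is a vertex cover of size 2 (every listed pair touches it), so no matching can be larger.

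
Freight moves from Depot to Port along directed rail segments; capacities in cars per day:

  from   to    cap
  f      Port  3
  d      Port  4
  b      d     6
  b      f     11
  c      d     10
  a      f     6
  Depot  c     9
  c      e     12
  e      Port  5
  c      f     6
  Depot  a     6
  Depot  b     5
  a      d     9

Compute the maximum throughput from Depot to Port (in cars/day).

12

Augment Depot→a→d→Port: bottleneck 4, flow now 4.
Augment Depot→a→f→Port: bottleneck 2, flow now 6.
Augment Depot→b→f→Port: bottleneck 1, flow now 7.
Augment Depot→c→e→Port: bottleneck 5, flow now 12.
No augmenting path remains; maximum flow = 12.
In the residual graph, reachable from Depot: {Depot, a, b, c, d, e, f}.
Min-cut edges: d→Port (4), e→Port (5), f→Port (3); capacity 4 + 5 + 3 = 12.
This cut is saturated, so no flow can exceed 12.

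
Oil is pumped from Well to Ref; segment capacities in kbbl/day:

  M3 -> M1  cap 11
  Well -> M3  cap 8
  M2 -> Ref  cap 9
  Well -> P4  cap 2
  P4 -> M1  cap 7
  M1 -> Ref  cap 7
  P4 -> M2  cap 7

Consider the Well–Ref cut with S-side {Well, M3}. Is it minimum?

No — its capacity is 13, but the minimum cut has capacity 9.

Given cut capacity: 2 + 11 = 13.
Augment Well→P4→M1→Ref: bottleneck 2, flow now 2.
Augment Well→M3→M1→Ref: bottleneck 5, flow now 7.
Augment Well→M3→M1→P4→M2→Ref: bottleneck 2, flow now 9. (uses reverse residual edge)
No augmenting path remains; maximum flow = 9.
In the residual graph, reachable from Well: {Well, M3, M1}.
Min-cut edges: Well→P4 (2), M1→Ref (7); capacity 2 + 7 = 9.
Cut capacity 13 exceeds the max flow 9, so it is not minimum.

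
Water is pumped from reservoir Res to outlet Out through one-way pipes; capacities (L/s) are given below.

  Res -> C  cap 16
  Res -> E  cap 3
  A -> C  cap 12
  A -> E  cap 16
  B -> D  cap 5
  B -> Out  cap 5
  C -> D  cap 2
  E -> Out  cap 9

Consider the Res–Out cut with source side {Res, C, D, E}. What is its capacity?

Edges leaving {Res, C, D, E}: E→Out (9).
Cut capacity = 9 = 9.

9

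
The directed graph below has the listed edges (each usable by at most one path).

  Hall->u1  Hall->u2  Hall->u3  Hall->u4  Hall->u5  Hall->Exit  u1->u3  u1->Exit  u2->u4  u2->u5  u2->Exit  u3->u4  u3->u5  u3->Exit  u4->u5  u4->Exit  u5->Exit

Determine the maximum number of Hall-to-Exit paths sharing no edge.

6

Assign every edge capacity 1; by Menger, the answer equals the max flow.
Path Hall→Exit (+1); total 1.
Path Hall→u1→Exit (+1); total 2.
Path Hall→u2→Exit (+1); total 3.
Path Hall→u3→Exit (+1); total 4.
Path Hall→u4→Exit (+1); total 5.
Path Hall→u5→Exit (+1); total 6.
No residual Hall→Exit path; max flow = 6.
Certifying cut of size 6: {Hall→Exit, Hall→u1, Hall→u2, Hall→u3, Hall→u4, Hall→u5}.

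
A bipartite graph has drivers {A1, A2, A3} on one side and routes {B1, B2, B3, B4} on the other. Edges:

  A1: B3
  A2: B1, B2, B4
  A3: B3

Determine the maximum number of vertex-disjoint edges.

Unit-capacity flow: source→left, listed edges, right→sink; max matching = max flow.
Augmenting path A1→B3 (+1); matched 1.
Augmenting path A2→B1 (+1); matched 2.
No augmenting path remains; maximum matching = 2.
König certificate: {A2, B3} is a vertex cover of size 2 (every listed pair touches it), so no matching can be larger.

2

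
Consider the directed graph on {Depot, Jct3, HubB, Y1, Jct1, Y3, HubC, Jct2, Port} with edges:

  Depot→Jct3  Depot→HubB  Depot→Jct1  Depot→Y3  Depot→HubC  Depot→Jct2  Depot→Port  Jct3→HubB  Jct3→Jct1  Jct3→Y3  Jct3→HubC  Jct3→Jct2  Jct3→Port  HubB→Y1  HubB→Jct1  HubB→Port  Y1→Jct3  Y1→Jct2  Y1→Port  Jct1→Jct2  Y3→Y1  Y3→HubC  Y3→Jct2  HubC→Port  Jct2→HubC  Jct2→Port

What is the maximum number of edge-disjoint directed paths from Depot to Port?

6

Assign every edge capacity 1; by Menger, the answer equals the max flow.
Path Depot→Port (+1); total 1.
Path Depot→Jct3→Port (+1); total 2.
Path Depot→HubB→Port (+1); total 3.
Path Depot→HubC→Port (+1); total 4.
Path Depot→Jct2→Port (+1); total 5.
Path Depot→Y3→Y1→Port (+1); total 6.
No residual Depot→Port path; max flow = 6.
Certifying cut of size 6: {Depot→HubB, Depot→Jct3, Depot→Port, Depot→Y3, HubC→Port, Jct2→Port}.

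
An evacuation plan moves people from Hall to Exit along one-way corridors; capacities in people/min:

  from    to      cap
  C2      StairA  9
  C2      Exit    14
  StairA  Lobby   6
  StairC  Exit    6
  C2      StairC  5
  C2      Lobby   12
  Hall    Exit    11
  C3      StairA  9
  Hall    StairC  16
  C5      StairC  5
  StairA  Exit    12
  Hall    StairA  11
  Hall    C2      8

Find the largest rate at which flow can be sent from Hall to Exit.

Augment Hall→Exit: bottleneck 11, flow now 11.
Augment Hall→C2→Exit: bottleneck 8, flow now 19.
Augment Hall→StairA→Exit: bottleneck 11, flow now 30.
Augment Hall→StairC→Exit: bottleneck 6, flow now 36.
No augmenting path remains; maximum flow = 36.
In the residual graph, reachable from Hall: {Hall, StairC}.
Min-cut edges: Hall→C2 (8), Hall→StairA (11), Hall→Exit (11), StairC→Exit (6); capacity 8 + 11 + 11 + 6 = 36.
This cut is saturated, so no flow can exceed 36.

36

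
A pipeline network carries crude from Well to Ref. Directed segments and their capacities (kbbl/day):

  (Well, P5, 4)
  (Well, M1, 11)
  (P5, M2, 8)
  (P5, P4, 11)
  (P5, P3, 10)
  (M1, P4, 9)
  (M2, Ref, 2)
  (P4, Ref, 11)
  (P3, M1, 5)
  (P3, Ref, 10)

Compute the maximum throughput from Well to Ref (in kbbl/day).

Augment Well→P5→M2→Ref: bottleneck 2, flow now 2.
Augment Well→P5→P4→Ref: bottleneck 2, flow now 4.
Augment Well→M1→P4→Ref: bottleneck 9, flow now 13.
No augmenting path remains; maximum flow = 13.
In the residual graph, reachable from Well: {Well, M1}.
Min-cut edges: Well→P5 (4), M1→P4 (9); capacity 4 + 9 = 13.
This cut is saturated, so no flow can exceed 13.

13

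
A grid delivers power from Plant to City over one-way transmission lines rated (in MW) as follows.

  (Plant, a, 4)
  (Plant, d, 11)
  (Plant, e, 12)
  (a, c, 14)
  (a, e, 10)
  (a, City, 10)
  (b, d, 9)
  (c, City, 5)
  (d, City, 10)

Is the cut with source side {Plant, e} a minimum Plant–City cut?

No — its capacity is 15, but the minimum cut has capacity 14.

Given cut capacity: 4 + 11 = 15.
Augment Plant→a→City: bottleneck 4, flow now 4.
Augment Plant→d→City: bottleneck 10, flow now 14.
No augmenting path remains; maximum flow = 14.
In the residual graph, reachable from Plant: {Plant, d, e}.
Min-cut edges: Plant→a (4), d→City (10); capacity 4 + 10 = 14.
Cut capacity 15 exceeds the max flow 14, so it is not minimum.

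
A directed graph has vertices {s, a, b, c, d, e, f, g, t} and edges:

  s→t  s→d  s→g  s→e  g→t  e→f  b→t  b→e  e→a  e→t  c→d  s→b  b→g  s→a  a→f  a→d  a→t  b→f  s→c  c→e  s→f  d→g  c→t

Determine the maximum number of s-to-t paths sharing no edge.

Assign every edge capacity 1; by Menger, the answer equals the max flow.
Path s→t (+1); total 1.
Path s→a→t (+1); total 2.
Path s→b→t (+1); total 3.
Path s→c→t (+1); total 4.
Path s→e→t (+1); total 5.
Path s→g→t (+1); total 6.
No residual s→t path; max flow = 6.
Certifying cut of size 6: {g→t, s→a, s→b, s→c, s→e, s→t}.

6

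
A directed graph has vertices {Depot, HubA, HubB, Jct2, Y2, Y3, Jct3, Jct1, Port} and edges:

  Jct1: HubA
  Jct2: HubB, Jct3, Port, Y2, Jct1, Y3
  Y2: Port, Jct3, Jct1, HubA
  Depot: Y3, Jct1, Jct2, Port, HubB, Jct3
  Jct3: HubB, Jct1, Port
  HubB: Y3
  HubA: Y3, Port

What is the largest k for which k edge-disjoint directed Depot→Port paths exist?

Assign every edge capacity 1; by Menger, the answer equals the max flow.
Path Depot→Port (+1); total 1.
Path Depot→Jct2→Port (+1); total 2.
Path Depot→Jct3→Port (+1); total 3.
Path Depot→Jct1→HubA→Port (+1); total 4.
No residual Depot→Port path; max flow = 4.
Certifying cut of size 4: {Depot→Jct1, Depot→Jct2, Depot→Jct3, Depot→Port}.

4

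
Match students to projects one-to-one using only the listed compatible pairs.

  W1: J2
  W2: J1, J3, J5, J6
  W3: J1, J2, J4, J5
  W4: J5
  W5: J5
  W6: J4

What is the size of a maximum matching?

5

Unit-capacity flow: source→left, listed edges, right→sink; max matching = max flow.
Augmenting path W1→J2 (+1); matched 1.
Augmenting path W2→J1 (+1); matched 2.
Augmenting path W3→J4 (+1); matched 3.
Augmenting path W4→J5 (+1); matched 4.
Augmenting path W6→J4→W3→J1→W2→J3 (+1); matched 5.
No augmenting path remains; maximum matching = 5.
König certificate: {W1, W2, W3, W6, J5} is a vertex cover of size 5 (every listed pair touches it), so no matching can be larger.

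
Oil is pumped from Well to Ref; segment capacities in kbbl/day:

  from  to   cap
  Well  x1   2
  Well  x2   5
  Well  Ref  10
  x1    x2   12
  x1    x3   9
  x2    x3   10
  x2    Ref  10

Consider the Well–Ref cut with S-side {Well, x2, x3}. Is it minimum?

No — its capacity is 22, but the minimum cut has capacity 17.

Given cut capacity: 2 + 10 + 10 = 22.
Augment Well→Ref: bottleneck 10, flow now 10.
Augment Well→x2→Ref: bottleneck 5, flow now 15.
Augment Well→x1→x2→Ref: bottleneck 2, flow now 17.
No augmenting path remains; maximum flow = 17.
In the residual graph, reachable from Well: {Well}.
Min-cut edges: Well→x1 (2), Well→x2 (5), Well→Ref (10); capacity 2 + 5 + 10 = 17.
Cut capacity 22 exceeds the max flow 17, so it is not minimum.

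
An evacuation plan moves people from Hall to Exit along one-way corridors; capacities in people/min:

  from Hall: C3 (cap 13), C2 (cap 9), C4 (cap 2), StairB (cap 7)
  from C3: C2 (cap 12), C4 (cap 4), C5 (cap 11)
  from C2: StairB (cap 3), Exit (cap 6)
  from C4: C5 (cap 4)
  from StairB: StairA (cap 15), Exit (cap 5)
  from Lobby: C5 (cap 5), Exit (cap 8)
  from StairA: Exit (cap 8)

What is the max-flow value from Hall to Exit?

16

Augment Hall→C2→Exit: bottleneck 6, flow now 6.
Augment Hall→StairB→Exit: bottleneck 5, flow now 11.
Augment Hall→StairB→StairA→Exit: bottleneck 2, flow now 13.
Augment Hall→C2→StairB→StairA→Exit: bottleneck 3, flow now 16.
No augmenting path remains; maximum flow = 16.
In the residual graph, reachable from Hall: {Hall, C3, C2, C4, C5}.
Min-cut edges: Hall→StairB (7), C2→StairB (3), C2→Exit (6); capacity 7 + 3 + 6 = 16.
This cut is saturated, so no flow can exceed 16.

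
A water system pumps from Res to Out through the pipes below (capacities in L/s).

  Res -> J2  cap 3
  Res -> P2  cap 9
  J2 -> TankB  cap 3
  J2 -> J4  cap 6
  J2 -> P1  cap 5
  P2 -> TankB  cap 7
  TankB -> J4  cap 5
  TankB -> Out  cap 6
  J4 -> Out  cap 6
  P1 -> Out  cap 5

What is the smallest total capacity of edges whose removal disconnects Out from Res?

Augment Res→J2→TankB→Out: bottleneck 3, flow now 3.
Augment Res→P2→TankB→Out: bottleneck 3, flow now 6.
Augment Res→P2→TankB→J4→Out: bottleneck 4, flow now 10.
No augmenting path remains; maximum flow = 10.
By max-flow min-cut, the minimum cut capacity equals the max flow.
In the residual graph, reachable from Res: {Res, P2}.
Min-cut edges: Res→J2 (3), P2→TankB (7); capacity 3 + 7 = 10.

10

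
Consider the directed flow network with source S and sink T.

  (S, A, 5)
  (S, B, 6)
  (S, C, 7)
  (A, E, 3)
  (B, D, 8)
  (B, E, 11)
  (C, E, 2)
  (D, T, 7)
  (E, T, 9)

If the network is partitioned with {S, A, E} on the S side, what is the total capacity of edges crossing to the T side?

Edges leaving {S, A, E}: S→B (6), S→C (7), E→T (9).
Cut capacity = 6 + 7 + 9 = 22.

22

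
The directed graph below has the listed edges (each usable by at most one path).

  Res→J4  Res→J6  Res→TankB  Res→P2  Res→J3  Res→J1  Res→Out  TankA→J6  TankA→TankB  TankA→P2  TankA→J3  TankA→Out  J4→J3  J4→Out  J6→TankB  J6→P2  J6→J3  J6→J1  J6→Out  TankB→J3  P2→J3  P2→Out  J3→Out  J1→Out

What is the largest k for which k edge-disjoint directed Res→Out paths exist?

Assign every edge capacity 1; by Menger, the answer equals the max flow.
Path Res→Out (+1); total 1.
Path Res→J4→Out (+1); total 2.
Path Res→J6→Out (+1); total 3.
Path Res→P2→Out (+1); total 4.
Path Res→J3→Out (+1); total 5.
Path Res→J1→Out (+1); total 6.
No residual Res→Out path; max flow = 6.
Certifying cut of size 6: {J3→Out, Res→J1, Res→J4, Res→J6, Res→Out, Res→P2}.

6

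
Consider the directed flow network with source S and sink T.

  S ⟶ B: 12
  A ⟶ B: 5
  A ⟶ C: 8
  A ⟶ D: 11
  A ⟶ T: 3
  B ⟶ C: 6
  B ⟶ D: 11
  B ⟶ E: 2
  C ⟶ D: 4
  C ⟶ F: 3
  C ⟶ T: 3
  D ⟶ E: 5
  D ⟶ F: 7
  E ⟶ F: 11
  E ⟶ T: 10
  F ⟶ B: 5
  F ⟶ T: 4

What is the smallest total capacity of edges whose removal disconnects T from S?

12

Augment S→B→C→T: bottleneck 3, flow now 3.
Augment S→B→E→T: bottleneck 2, flow now 5.
Augment S→B→C→F→T: bottleneck 3, flow now 8.
Augment S→B→D→E→T: bottleneck 4, flow now 12.
No augmenting path remains; maximum flow = 12.
By max-flow min-cut, the minimum cut capacity equals the max flow.
In the residual graph, reachable from S: {S}.
Min-cut edges: S→B (12); capacity 12 = 12.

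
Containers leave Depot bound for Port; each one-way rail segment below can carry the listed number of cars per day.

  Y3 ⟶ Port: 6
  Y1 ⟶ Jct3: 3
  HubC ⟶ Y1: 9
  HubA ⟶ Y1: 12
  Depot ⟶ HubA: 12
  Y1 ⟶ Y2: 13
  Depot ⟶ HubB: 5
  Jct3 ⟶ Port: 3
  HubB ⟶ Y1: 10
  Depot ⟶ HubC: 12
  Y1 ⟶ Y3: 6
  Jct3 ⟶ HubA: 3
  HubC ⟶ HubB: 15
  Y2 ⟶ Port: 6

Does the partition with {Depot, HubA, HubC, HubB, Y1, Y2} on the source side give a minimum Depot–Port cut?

Given cut capacity: 3 + 6 + 6 = 15.
Augment Depot→HubA→Y1→Jct3→Port: bottleneck 3, flow now 3.
Augment Depot→HubA→Y1→Y2→Port: bottleneck 6, flow now 9.
Augment Depot→HubA→Y1→Y3→Port: bottleneck 3, flow now 12.
Augment Depot→HubC→Y1→Y3→Port: bottleneck 3, flow now 15.
No augmenting path remains; maximum flow = 15.
Cut capacity 15 equals the max flow, so it is a minimum cut.

Yes — it is a minimum cut (capacity 15).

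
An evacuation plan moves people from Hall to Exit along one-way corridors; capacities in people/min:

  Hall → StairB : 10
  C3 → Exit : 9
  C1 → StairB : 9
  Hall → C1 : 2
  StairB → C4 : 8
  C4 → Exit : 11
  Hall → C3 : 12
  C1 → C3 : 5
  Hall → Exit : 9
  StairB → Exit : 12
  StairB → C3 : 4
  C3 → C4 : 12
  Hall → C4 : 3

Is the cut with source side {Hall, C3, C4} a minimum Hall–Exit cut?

No — its capacity is 41, but the minimum cut has capacity 36.

Given cut capacity: 2 + 10 + 9 + 9 + 11 = 41.
Augment Hall→Exit: bottleneck 9, flow now 9.
Augment Hall→StairB→Exit: bottleneck 10, flow now 19.
Augment Hall→C3→Exit: bottleneck 9, flow now 28.
Augment Hall→C4→Exit: bottleneck 3, flow now 31.
Augment Hall→C1→StairB→Exit: bottleneck 2, flow now 33.
Augment Hall→C3→C4→Exit: bottleneck 3, flow now 36.
No augmenting path remains; maximum flow = 36.
In the residual graph, reachable from Hall: {Hall}.
Min-cut edges: Hall→C1 (2), Hall→StairB (10), Hall→C3 (12), Hall→C4 (3), Hall→Exit (9); capacity 2 + 10 + 12 + 3 + 9 = 36.
Cut capacity 41 exceeds the max flow 36, so it is not minimum.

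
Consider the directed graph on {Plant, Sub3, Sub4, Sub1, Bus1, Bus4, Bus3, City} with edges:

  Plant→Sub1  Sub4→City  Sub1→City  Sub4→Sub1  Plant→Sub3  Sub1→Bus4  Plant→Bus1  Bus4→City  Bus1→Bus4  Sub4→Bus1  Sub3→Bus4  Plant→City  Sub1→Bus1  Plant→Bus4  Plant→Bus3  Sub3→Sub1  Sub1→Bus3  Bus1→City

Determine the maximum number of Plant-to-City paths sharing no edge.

Assign every edge capacity 1; by Menger, the answer equals the max flow.
Path Plant→City (+1); total 1.
Path Plant→Sub1→City (+1); total 2.
Path Plant→Bus1→City (+1); total 3.
Path Plant→Bus4→City (+1); total 4.
No residual Plant→City path; max flow = 4.
Certifying cut of size 4: {Bus1→City, Bus4→City, Plant→City, Sub1→City}.

4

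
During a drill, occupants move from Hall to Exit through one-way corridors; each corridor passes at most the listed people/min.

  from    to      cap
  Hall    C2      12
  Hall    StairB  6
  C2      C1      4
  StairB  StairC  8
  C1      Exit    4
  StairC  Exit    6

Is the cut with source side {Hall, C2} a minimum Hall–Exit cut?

Yes — it is a minimum cut (capacity 10).

Given cut capacity: 6 + 4 = 10.
Augment Hall→C2→C1→Exit: bottleneck 4, flow now 4.
Augment Hall→StairB→StairC→Exit: bottleneck 6, flow now 10.
No augmenting path remains; maximum flow = 10.
Cut capacity 10 equals the max flow, so it is a minimum cut.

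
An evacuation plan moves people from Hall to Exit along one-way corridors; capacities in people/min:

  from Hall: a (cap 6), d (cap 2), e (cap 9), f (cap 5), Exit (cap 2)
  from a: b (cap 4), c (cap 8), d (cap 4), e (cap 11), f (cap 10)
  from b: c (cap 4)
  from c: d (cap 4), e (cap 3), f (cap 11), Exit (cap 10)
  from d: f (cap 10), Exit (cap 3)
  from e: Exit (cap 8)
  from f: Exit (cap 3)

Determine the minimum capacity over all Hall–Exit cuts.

Augment Hall→Exit: bottleneck 2, flow now 2.
Augment Hall→d→Exit: bottleneck 2, flow now 4.
Augment Hall→e→Exit: bottleneck 8, flow now 12.
Augment Hall→f→Exit: bottleneck 3, flow now 15.
Augment Hall→a→c→Exit: bottleneck 6, flow now 21.
No augmenting path remains; maximum flow = 21.
By max-flow min-cut, the minimum cut capacity equals the max flow.
In the residual graph, reachable from Hall: {Hall, e, f}.
Min-cut edges: Hall→a (6), Hall→d (2), Hall→Exit (2), e→Exit (8), f→Exit (3); capacity 6 + 2 + 2 + 8 + 3 = 21.

21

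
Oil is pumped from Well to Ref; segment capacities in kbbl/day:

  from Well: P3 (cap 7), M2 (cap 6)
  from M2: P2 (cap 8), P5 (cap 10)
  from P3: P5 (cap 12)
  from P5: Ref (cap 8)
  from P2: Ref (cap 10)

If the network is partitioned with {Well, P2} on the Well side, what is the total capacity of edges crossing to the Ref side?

Edges leaving {Well, P2}: Well→M2 (6), Well→P3 (7), P2→Ref (10).
Cut capacity = 6 + 7 + 10 = 23.

23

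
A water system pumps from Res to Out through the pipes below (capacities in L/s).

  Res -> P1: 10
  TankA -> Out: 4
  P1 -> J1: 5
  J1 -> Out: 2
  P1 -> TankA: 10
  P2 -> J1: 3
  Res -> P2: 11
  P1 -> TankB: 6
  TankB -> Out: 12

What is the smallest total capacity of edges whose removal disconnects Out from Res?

12

Augment Res→P1→TankB→Out: bottleneck 6, flow now 6.
Augment Res→P1→TankA→Out: bottleneck 4, flow now 10.
Augment Res→P2→J1→Out: bottleneck 2, flow now 12.
No augmenting path remains; maximum flow = 12.
By max-flow min-cut, the minimum cut capacity equals the max flow.
In the residual graph, reachable from Res: {Res, P2, J1}.
Min-cut edges: Res→P1 (10), J1→Out (2); capacity 10 + 2 = 12.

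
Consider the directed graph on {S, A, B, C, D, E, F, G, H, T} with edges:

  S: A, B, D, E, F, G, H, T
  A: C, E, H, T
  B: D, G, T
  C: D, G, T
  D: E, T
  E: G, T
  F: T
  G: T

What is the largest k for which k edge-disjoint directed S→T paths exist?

7

Assign every edge capacity 1; by Menger, the answer equals the max flow.
Path S→T (+1); total 1.
Path S→A→T (+1); total 2.
Path S→B→T (+1); total 3.
Path S→D→T (+1); total 4.
Path S→E→T (+1); total 5.
Path S→F→T (+1); total 6.
Path S→G→T (+1); total 7.
No residual S→T path; max flow = 7.
Certifying cut of size 7: {S→A, S→B, S→D, S→E, S→F, S→G, S→T}.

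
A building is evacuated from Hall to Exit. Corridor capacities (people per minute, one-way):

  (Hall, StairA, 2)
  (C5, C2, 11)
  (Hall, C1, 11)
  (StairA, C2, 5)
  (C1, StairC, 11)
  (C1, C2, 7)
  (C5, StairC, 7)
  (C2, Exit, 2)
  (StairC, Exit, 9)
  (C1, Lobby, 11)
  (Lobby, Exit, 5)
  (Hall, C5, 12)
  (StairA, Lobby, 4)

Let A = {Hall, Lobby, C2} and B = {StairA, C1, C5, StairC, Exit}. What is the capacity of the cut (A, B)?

32

Edges leaving {Hall, Lobby, C2}: Hall→StairA (2), Hall→C1 (11), Hall→C5 (12), Lobby→Exit (5), C2→Exit (2).
Cut capacity = 2 + 11 + 12 + 5 + 2 = 32.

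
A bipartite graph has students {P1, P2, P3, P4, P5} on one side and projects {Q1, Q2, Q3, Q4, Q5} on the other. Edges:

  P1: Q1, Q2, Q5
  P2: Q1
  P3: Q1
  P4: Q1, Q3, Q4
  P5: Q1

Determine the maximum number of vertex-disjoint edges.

3

Unit-capacity flow: source→left, listed edges, right→sink; max matching = max flow.
Augmenting path P1→Q1 (+1); matched 1.
Augmenting path P4→Q3 (+1); matched 2.
Augmenting path P2→Q1→P1→Q2 (+1); matched 3.
No augmenting path remains; maximum matching = 3.
König certificate: {P1, P4, Q1} is a vertex cover of size 3 (every listed pair touches it), so no matching can be larger.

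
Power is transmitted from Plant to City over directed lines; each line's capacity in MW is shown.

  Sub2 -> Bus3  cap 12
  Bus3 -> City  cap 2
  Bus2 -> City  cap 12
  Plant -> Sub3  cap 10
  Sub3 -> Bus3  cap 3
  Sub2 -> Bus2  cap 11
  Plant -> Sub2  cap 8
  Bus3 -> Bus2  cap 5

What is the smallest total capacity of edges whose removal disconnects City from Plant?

11

Augment Plant→Sub2→Bus2→City: bottleneck 8, flow now 8.
Augment Plant→Sub3→Bus3→City: bottleneck 2, flow now 10.
Augment Plant→Sub3→Bus3→Bus2→City: bottleneck 1, flow now 11.
No augmenting path remains; maximum flow = 11.
By max-flow min-cut, the minimum cut capacity equals the max flow.
In the residual graph, reachable from Plant: {Plant, Sub3}.
Min-cut edges: Plant→Sub2 (8), Sub3→Bus3 (3); capacity 8 + 3 = 11.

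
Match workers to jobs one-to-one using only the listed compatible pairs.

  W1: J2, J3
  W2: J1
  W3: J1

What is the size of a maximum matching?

Unit-capacity flow: source→left, listed edges, right→sink; max matching = max flow.
Augmenting path W1→J2 (+1); matched 1.
Augmenting path W2→J1 (+1); matched 2.
No augmenting path remains; maximum matching = 2.
König certificate: {W1, J1} is a vertex cover of size 2 (every listed pair touches it), so no matching can be larger.

2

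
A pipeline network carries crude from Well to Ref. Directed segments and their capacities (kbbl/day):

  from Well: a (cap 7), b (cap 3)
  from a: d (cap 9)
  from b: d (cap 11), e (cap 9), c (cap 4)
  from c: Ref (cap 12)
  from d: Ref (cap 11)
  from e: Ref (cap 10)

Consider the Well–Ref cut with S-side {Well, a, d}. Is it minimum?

Given cut capacity: 3 + 11 = 14.
Augment Well→a→d→Ref: bottleneck 7, flow now 7.
Augment Well→b→c→Ref: bottleneck 3, flow now 10.
No augmenting path remains; maximum flow = 10.
In the residual graph, reachable from Well: {Well}.
Min-cut edges: Well→a (7), Well→b (3); capacity 7 + 3 = 10.
Cut capacity 14 exceeds the max flow 10, so it is not minimum.

No — its capacity is 14, but the minimum cut has capacity 10.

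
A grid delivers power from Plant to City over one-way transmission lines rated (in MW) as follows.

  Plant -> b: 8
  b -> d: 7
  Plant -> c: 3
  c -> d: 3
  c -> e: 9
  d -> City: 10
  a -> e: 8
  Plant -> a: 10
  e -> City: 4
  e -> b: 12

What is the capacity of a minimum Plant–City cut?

14

Augment Plant→a→e→City: bottleneck 4, flow now 4.
Augment Plant→b→d→City: bottleneck 7, flow now 11.
Augment Plant→c→d→City: bottleneck 3, flow now 14.
No augmenting path remains; maximum flow = 14.
By max-flow min-cut, the minimum cut capacity equals the max flow.
In the residual graph, reachable from Plant: {Plant, a, b, e}.
Min-cut edges: Plant→c (3), b→d (7), e→City (4); capacity 3 + 7 + 4 = 14.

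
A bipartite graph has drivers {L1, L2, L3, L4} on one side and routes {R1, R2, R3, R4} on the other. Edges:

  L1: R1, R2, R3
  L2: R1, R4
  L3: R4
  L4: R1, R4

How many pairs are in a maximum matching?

3

Unit-capacity flow: source→left, listed edges, right→sink; max matching = max flow.
Augmenting path L1→R1 (+1); matched 1.
Augmenting path L2→R4 (+1); matched 2.
Augmenting path L4→R1→L1→R2 (+1); matched 3.
No augmenting path remains; maximum matching = 3.
König certificate: {L1, R1, R4} is a vertex cover of size 3 (every listed pair touches it), so no matching can be larger.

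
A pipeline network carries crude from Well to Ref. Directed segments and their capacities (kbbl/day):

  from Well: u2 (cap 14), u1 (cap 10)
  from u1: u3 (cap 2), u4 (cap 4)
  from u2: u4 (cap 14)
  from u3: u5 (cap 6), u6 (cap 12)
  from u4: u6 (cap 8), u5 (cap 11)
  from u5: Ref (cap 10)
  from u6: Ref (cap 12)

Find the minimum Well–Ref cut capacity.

20

Augment Well→u1→u3→u5→Ref: bottleneck 2, flow now 2.
Augment Well→u1→u4→u5→Ref: bottleneck 4, flow now 6.
Augment Well→u2→u4→u5→Ref: bottleneck 4, flow now 10.
Augment Well→u2→u4→u6→Ref: bottleneck 8, flow now 18.
Augment Well→u2→u4→u5→u3→u6→Ref: bottleneck 2, flow now 20. (uses reverse residual edge)
No augmenting path remains; maximum flow = 20.
By max-flow min-cut, the minimum cut capacity equals the max flow.
In the residual graph, reachable from Well: {Well, u1}.
Min-cut edges: Well→u2 (14), u1→u3 (2), u1→u4 (4); capacity 14 + 2 + 4 = 20.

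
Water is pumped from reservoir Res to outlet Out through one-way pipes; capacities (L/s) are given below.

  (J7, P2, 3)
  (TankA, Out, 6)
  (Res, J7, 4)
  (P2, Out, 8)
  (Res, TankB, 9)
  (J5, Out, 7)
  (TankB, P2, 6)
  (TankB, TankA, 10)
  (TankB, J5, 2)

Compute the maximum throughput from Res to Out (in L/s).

12

Augment Res→TankB→P2→Out: bottleneck 6, flow now 6.
Augment Res→TankB→TankA→Out: bottleneck 3, flow now 9.
Augment Res→J7→P2→Out: bottleneck 2, flow now 11.
Augment Res→J7→P2→TankB→TankA→Out: bottleneck 1, flow now 12. (uses reverse residual edge)
No augmenting path remains; maximum flow = 12.
In the residual graph, reachable from Res: {Res, J7}.
Min-cut edges: Res→TankB (9), J7→P2 (3); capacity 9 + 3 = 12.
This cut is saturated, so no flow can exceed 12.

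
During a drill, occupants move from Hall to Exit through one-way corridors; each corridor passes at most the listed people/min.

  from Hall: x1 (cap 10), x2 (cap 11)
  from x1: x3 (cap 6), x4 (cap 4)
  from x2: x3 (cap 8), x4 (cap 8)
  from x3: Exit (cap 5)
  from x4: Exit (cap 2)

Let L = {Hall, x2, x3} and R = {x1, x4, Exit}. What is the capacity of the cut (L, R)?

Edges leaving {Hall, x2, x3}: Hall→x1 (10), x2→x4 (8), x3→Exit (5).
Cut capacity = 10 + 8 + 5 = 23.

23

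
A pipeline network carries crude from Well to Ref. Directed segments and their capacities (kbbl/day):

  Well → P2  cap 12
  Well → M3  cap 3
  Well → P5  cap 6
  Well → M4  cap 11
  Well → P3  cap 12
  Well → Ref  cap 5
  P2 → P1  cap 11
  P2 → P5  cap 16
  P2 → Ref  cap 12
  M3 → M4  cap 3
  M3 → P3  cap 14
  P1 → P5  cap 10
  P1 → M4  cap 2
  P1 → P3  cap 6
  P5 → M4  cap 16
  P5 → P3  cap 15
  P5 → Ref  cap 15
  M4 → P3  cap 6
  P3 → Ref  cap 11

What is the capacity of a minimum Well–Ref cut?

Augment Well→Ref: bottleneck 5, flow now 5.
Augment Well→P2→Ref: bottleneck 12, flow now 17.
Augment Well→P5→Ref: bottleneck 6, flow now 23.
Augment Well→P3→Ref: bottleneck 11, flow now 34.
No augmenting path remains; maximum flow = 34.
By max-flow min-cut, the minimum cut capacity equals the max flow.
In the residual graph, reachable from Well: {Well, M3, M4, P3}.
Min-cut edges: Well→P2 (12), Well→P5 (6), Well→Ref (5), P3→Ref (11); capacity 12 + 6 + 5 + 11 = 34.

34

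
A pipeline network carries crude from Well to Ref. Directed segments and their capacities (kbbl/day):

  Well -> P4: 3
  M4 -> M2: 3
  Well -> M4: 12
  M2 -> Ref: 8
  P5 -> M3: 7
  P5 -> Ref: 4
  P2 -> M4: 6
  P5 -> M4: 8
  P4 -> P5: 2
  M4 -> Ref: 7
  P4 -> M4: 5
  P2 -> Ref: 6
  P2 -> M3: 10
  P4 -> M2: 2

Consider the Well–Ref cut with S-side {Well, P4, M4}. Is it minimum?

No — its capacity is 14, but the minimum cut has capacity 13.

Given cut capacity: 2 + 2 + 3 + 7 = 14.
Augment Well→M4→Ref: bottleneck 7, flow now 7.
Augment Well→P4→P5→Ref: bottleneck 2, flow now 9.
Augment Well→P4→M2→Ref: bottleneck 1, flow now 10.
Augment Well→M4→M2→Ref: bottleneck 3, flow now 13.
No augmenting path remains; maximum flow = 13.
In the residual graph, reachable from Well: {Well, M4}.
Min-cut edges: Well→P4 (3), M4→M2 (3), M4→Ref (7); capacity 3 + 3 + 7 = 13.
Cut capacity 14 exceeds the max flow 13, so it is not minimum.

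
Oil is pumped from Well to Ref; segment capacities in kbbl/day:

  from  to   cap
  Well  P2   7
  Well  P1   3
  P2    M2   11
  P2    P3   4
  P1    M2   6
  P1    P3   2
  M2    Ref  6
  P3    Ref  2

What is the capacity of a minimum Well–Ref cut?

Augment Well→P2→M2→Ref: bottleneck 6, flow now 6.
Augment Well→P2→P3→Ref: bottleneck 1, flow now 7.
Augment Well→P1→P3→Ref: bottleneck 1, flow now 8.
No augmenting path remains; maximum flow = 8.
By max-flow min-cut, the minimum cut capacity equals the max flow.
In the residual graph, reachable from Well: {Well, P2, P1, M2, P3}.
Min-cut edges: M2→Ref (6), P3→Ref (2); capacity 6 + 2 = 8.

8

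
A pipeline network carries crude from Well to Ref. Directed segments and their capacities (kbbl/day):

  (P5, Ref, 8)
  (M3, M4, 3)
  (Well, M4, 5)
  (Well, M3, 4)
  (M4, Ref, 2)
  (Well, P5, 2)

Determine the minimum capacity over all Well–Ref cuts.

4

Augment Well→M4→Ref: bottleneck 2, flow now 2.
Augment Well→P5→Ref: bottleneck 2, flow now 4.
No augmenting path remains; maximum flow = 4.
By max-flow min-cut, the minimum cut capacity equals the max flow.
In the residual graph, reachable from Well: {Well, M3, M4}.
Min-cut edges: Well→P5 (2), M4→Ref (2); capacity 2 + 2 = 4.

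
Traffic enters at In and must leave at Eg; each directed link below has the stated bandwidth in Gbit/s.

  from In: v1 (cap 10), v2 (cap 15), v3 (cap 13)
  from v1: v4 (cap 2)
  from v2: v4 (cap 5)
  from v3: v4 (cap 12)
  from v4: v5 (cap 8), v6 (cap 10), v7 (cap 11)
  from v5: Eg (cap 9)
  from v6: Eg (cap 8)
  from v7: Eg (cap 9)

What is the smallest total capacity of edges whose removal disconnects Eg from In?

19

Augment In→v1→v4→v5→Eg: bottleneck 2, flow now 2.
Augment In→v2→v4→v5→Eg: bottleneck 5, flow now 7.
Augment In→v3→v4→v5→Eg: bottleneck 1, flow now 8.
Augment In→v3→v4→v6→Eg: bottleneck 8, flow now 16.
Augment In→v3→v4→v7→Eg: bottleneck 3, flow now 19.
No augmenting path remains; maximum flow = 19.
By max-flow min-cut, the minimum cut capacity equals the max flow.
In the residual graph, reachable from In: {In, v1, v2, v3}.
Min-cut edges: v1→v4 (2), v2→v4 (5), v3→v4 (12); capacity 2 + 5 + 12 = 19.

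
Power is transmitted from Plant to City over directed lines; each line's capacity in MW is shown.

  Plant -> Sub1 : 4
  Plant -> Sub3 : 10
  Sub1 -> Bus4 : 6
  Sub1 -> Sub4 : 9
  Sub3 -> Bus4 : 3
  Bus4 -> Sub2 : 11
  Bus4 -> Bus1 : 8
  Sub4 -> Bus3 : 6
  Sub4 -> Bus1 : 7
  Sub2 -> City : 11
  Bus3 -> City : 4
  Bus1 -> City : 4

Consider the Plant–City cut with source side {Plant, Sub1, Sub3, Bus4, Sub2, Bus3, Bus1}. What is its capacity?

28

Edges leaving {Plant, Sub1, Sub3, Bus4, Sub2, Bus3, Bus1}: Sub1→Sub4 (9), Sub2→City (11), Bus3→City (4), Bus1→City (4).
Cut capacity = 9 + 11 + 4 + 4 = 28.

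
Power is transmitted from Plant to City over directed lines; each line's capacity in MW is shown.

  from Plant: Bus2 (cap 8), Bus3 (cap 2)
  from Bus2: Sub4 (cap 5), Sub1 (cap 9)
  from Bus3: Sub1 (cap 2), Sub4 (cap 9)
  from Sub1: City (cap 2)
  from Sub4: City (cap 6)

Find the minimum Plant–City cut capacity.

8

Augment Plant→Bus2→Sub1→City: bottleneck 2, flow now 2.
Augment Plant→Bus2→Sub4→City: bottleneck 5, flow now 7.
Augment Plant→Bus3→Sub4→City: bottleneck 1, flow now 8.
No augmenting path remains; maximum flow = 8.
By max-flow min-cut, the minimum cut capacity equals the max flow.
In the residual graph, reachable from Plant: {Plant, Bus2, Bus3, Sub1, Sub4}.
Min-cut edges: Sub1→City (2), Sub4→City (6); capacity 2 + 6 = 8.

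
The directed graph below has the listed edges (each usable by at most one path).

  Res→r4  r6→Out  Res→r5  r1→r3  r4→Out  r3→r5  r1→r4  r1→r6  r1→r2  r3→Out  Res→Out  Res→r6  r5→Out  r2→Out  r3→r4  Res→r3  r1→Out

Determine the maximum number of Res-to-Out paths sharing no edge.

5

Assign every edge capacity 1; by Menger, the answer equals the max flow.
Path Res→Out (+1); total 1.
Path Res→r3→Out (+1); total 2.
Path Res→r4→Out (+1); total 3.
Path Res→r5→Out (+1); total 4.
Path Res→r6→Out (+1); total 5.
No residual Res→Out path; max flow = 5.
Certifying cut of size 5: {Res→Out, Res→r3, Res→r4, Res→r5, Res→r6}.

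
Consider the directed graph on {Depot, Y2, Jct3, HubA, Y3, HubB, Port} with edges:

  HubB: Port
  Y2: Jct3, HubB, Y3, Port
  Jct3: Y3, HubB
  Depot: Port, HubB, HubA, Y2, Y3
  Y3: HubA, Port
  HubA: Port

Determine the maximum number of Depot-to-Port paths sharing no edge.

5

Assign every edge capacity 1; by Menger, the answer equals the max flow.
Path Depot→Port (+1); total 1.
Path Depot→Y2→Port (+1); total 2.
Path Depot→HubA→Port (+1); total 3.
Path Depot→Y3→Port (+1); total 4.
Path Depot→HubB→Port (+1); total 5.
No residual Depot→Port path; max flow = 5.
Certifying cut of size 5: {Depot→HubA, Depot→HubB, Depot→Port, Depot→Y2, Depot→Y3}.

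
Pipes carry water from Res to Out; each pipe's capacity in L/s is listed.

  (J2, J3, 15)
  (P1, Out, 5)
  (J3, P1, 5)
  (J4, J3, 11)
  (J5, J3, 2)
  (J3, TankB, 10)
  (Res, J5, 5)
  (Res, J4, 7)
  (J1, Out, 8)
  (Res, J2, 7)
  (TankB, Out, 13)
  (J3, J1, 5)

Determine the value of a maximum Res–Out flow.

16

Augment Res→J4→J3→TankB→Out: bottleneck 7, flow now 7.
Augment Res→J2→J3→TankB→Out: bottleneck 3, flow now 10.
Augment Res→J2→J3→P1→Out: bottleneck 4, flow now 14.
Augment Res→J5→J3→P1→Out: bottleneck 1, flow now 15.
Augment Res→J5→J3→J1→Out: bottleneck 1, flow now 16.
No augmenting path remains; maximum flow = 16.
In the residual graph, reachable from Res: {Res, J5}.
Min-cut edges: Res→J4 (7), Res→J2 (7), J5→J3 (2); capacity 7 + 7 + 2 = 16.
This cut is saturated, so no flow can exceed 16.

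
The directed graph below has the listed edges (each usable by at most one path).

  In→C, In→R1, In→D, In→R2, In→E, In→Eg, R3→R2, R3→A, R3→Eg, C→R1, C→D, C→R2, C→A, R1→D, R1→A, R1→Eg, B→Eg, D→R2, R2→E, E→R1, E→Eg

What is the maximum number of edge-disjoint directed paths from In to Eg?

Assign every edge capacity 1; by Menger, the answer equals the max flow.
Path In→Eg (+1); total 1.
Path In→R1→Eg (+1); total 2.
Path In→E→Eg (+1); total 3.
No residual In→Eg path; max flow = 3.
Certifying cut of size 3: {E→Eg, In→Eg, R1→Eg}.

3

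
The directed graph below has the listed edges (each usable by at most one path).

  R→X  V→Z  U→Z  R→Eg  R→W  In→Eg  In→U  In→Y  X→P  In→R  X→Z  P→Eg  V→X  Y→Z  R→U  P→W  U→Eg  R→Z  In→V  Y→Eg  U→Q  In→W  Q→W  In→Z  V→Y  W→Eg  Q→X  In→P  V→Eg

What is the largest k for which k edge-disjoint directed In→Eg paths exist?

Assign every edge capacity 1; by Menger, the answer equals the max flow.
Path In→Eg (+1); total 1.
Path In→P→Eg (+1); total 2.
Path In→R→Eg (+1); total 3.
Path In→U→Eg (+1); total 4.
Path In→V→Eg (+1); total 5.
Path In→W→Eg (+1); total 6.
Path In→Y→Eg (+1); total 7.
No residual In→Eg path; max flow = 7.
Certifying cut of size 7: {In→Eg, In→P, In→R, In→U, In→V, In→W, In→Y}.

7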